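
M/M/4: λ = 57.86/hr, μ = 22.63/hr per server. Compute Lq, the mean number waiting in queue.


a = λ/μ = 2.5568; ρ = a/4 = 0.6392
P₀ = 0.068747
Lq = P₀·a^c·ρ / (c!·(1−ρ)²) = 0.068747·42.73419·0.6392/(24·0.13018)
= 0.60105

Final: 0.60105


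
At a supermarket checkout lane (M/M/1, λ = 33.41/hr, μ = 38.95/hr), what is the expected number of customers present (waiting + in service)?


ρ = λ/μ = 33.41/38.95 = 0.8578
L = ρ/(1−ρ) = 0.8578/(1 − 0.8578) = 0.8578/0.1422 = 6.0307

Final: 6.0307


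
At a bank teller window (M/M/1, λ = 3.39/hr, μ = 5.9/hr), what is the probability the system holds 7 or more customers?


ρ = 3.39/5.9 = 0.5746
P(N ≥ n) = ρ^n = 0.5746^7 = 0.020674

Final: 0.020674


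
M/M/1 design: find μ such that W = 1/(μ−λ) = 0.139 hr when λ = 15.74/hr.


W = 1/(μ−λ) ⇒ μ − λ = 1/W = 1/0.139 = 7.1942
μ = λ + 1/W = 15.74 + 7.1942 = 22.9342 per hr

Final: 22.9342 /hr


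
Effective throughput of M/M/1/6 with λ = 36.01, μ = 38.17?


ρ = 0.9434; P_K = (1−ρ)ρ^6/(1−ρ^7) = 0.119141
λ_eff = λ(1 − P_K) = 36.01·(1 − 0.119141) = 36.01·0.880859 = 31.7197 /hr

Final: 31.7197 /hr


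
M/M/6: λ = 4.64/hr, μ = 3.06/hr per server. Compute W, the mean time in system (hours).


a = 1.5163; ρ = 0.2527; P₀ = 0.219455
Lq = P₀·a^c·ρ/(c!(1−ρ)²) = 0.001677
Wq = Lq/λ = 0.001677/4.64 = 0.0003614 hr
W = Wq + 1/μ = 0.0003614 + 0.32680 = 0.32716 hr

Final: 0.32716 hr


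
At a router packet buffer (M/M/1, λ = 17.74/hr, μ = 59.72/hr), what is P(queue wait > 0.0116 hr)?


ρ = 17.74/59.72 = 0.2971
P(Wq > t) = ρ·e^{−(μ−λ)t} = 0.2971·e^{−0.4870}
= 0.2971·0.614487 = 0.182535

Final: 0.182535


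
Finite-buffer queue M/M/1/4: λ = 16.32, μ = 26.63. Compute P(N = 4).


ρ = λ/μ = 16.32/26.63 = 0.6128
P_K = (1−ρ)ρ^K/(1−ρ^(K+1)) = (0.3872·0.141057)/(1 − 0.086446)
= 0.054611/0.913554 = 0.059779

Final: 0.059779


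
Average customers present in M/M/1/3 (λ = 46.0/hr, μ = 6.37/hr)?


ρ = 46.0/6.37 = 7.2214
L = ρ[1 − (K+1)ρ^K + Kρ^(K+1)] / [(1−ρ)(1−ρ^(K+1))]
Numerator: 7.2214·(1 − 4·376.578220 + 3·2719.403157) = 48042.895325
Denominator: (-6.2214)·(-2718.403157) = 16912.137694
L = 48042.895325/16912.137694 = 2.8407

Final: 2.8407


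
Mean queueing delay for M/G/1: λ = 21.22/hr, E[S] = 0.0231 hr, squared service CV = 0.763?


ρ = λ·E[S] = 21.22·0.0231 = 0.4902
E[S²] = E[S]²(1+C_s²) = 0.0231²·(1+0.763) = 0.0009408
Wq = λ·E[S²]/(2(1−ρ)) = 21.22·0.0009408/(2·0.5098) = 0.01958 hr

Final: 0.01958 hr


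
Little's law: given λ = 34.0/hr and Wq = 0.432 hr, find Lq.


Lq = λWq = 34.0·0.432 = 14.6880

Final: 14.6880


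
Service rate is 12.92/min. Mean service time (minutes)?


Mean service time = 1/μ = 1/12.92 minute = 0.07740 minute
In minutes: 0.07740 × 1 = 0.07740 min

Final: 0.07740 min


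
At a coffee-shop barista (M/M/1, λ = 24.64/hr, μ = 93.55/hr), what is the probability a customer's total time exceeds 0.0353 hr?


W ~ Exponential(μ−λ) for M/M/1.
μ − λ = 93.55 − 24.64 = 68.9100
P(W > t) = e^{−(μ−λ)t} = e^{−2.4325} = 0.087815

Final: 0.087815


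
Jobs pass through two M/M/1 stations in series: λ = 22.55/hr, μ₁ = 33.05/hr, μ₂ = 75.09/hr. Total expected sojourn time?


Each node sees arrival rate λ = 22.55/hr (tandem ⇒ throughput preserved).
W₁ = 1/(μ₁−λ) = 1/(33.05−22.55) = 0.09524 hr
W₂ = 1/(μ₂−λ) = 1/(75.09−22.55) = 0.01903 hr
W_total = W₁ + W₂ = 0.09524 + 0.01903 = 0.11427 hr

Final: 0.11427 hr


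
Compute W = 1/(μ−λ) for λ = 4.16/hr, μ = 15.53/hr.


W = 1/(μ−λ) = 1/(15.53 − 4.16) = 1/11.37 = 0.08795 hr

Final: 0.08795 hr


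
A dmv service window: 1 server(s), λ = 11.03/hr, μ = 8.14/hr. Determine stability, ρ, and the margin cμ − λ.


Total capacity cμ = 1·8.14 = 8.14/hr
ρ = λ/(cμ) = 11.03/8.14 = 1.3550
Stable ⇔ ρ < 1: NO
Spare capacity = cμ − λ = 8.14 − 11.03 = -2.89/hr

Final: ρ = 1.3550; unstable; margin = -2.89/hr


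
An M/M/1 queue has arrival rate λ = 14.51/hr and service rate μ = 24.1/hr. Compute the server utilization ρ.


ρ = λ/μ = 14.51/24.1 = 0.6021

Final: 0.6021


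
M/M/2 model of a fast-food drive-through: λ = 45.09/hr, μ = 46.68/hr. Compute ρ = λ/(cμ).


ρ = λ/(cμ) = 45.09/(2·46.68) = 45.09/93.36 = 0.4830

Final: 0.4830


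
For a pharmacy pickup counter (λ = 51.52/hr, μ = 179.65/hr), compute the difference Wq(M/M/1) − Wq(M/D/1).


ρ = 51.52/179.65 = 0.2868
Wq(M/M/1) = ρ/(μ−λ) = 0.2868/128.13 = 0.002238 hr
Wq(M/D/1) = ρ/(2(μ−λ)) = 0.001119 hr
Savings = 0.002238 − 0.001119 = 0.001119 hr

Final: 0.001119 hr


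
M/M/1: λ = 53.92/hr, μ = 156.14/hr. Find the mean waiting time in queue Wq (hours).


ρ = 53.92/156.14 = 0.3453
Wq = ρ/(μ−λ) = 0.3453/(156.14 − 53.92) = 0.3453/102.22 = 0.003378 hr

Final: 0.003378 hr


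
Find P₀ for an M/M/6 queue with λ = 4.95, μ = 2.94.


a = λ/μ = 4.95/2.94 = 1.6837; ρ = a/c = 0.2806
Σ_{k=0}^{5} a^k/k! (terms k=0..5) = 1.00000 + 1.68367 + 1.41738 + 0.79547 + 0.33483 + 0.11275 = 5.34409
Tail: a^6/(6!(1−ρ)) = 22.77966/(720·0.7194) = 0.04398
P₀ = 1/(5.34409 + 0.04398) = 1/5.38807 = 0.185595

Final: 0.185595


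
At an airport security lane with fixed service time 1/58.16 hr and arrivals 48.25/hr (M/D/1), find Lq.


ρ = 48.25/58.16 = 0.8296
M/D/1: Lq = ρ²/(2(1−ρ)) = 0.6882/(2·0.1704) = 2.01961

Final: 2.01961


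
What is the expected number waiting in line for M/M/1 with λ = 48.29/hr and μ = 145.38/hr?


ρ = 48.29/145.38 = 0.3322
Lq = ρ²/(1−ρ) = 0.1103/0.6678 = 0.1652

Final: 0.1652


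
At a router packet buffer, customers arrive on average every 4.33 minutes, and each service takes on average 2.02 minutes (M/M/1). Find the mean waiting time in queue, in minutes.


λ = 60/4.33 = 13.8568 /hr
μ = 60/2.02 = 29.7030 /hr
ρ = λ/μ = 13.8568/29.7030 = 0.4665
Wq = ρ/(μ−λ) = 0.4665/(29.7030−13.8568) = 0.02944 hr
In minutes: 0.02944·60 = 1.766 min

Final: 1.766 min


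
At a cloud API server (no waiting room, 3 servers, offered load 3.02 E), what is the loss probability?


B(c,a) = (a^c/c!) / Σ_{k=0}^{c} a^k/k!
a^3/3! = 4.590601
Σ terms (k=0..3): 1.00000 + 3.02000 + 4.56020 + 4.59060 = 13.170801
B = 4.590601/13.170801 = 0.348544

Final: 0.348544


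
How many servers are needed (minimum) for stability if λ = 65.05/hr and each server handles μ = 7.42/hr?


Stability requires cμ > λ ⇔ c > λ/μ.
λ/μ = 65.05/7.42 = 8.7668
Minimum integer c = ⌊8.7668⌋ + 1 = 9
Check: 9·7.42 = 66.78 > 65.05, while 8·7.42 = 59.36 ≤ 65.05

Final: 9 servers


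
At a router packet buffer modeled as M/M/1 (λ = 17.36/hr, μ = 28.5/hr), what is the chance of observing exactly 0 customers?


ρ = 17.36/28.5 = 0.6091
P_n = (1−ρ)·ρ^n = (1 − 0.6091)·0.6091^0 = 0.3909·1.000000 = 0.390877

Final: 0.390877


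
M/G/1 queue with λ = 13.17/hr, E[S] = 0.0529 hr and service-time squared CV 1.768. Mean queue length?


ρ = λ·E[S] = 13.17·0.0529 = 0.6967
Lq = ρ²(1+C_s²)/(2(1−ρ)) = 0.4854·(1+1.768)/(2·0.3033)
= 0.4854·2.7680/0.6066 = 2.21481

Final: 2.21481


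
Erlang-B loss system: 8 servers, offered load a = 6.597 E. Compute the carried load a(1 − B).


B(8,6.597) = 0.155654 (Erlang-B)
Carried load = a(1 − B) = 6.597·(1 − 0.155654) = 6.597·0.844346 = 5.5702 E

Final: 5.5702 Erlangs


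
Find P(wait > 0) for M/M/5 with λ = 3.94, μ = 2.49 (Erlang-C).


a = λ/μ = 1.5823; ρ = a/5 = 0.3165
P₀ = 0.205059 (from M/M/c formula)
C(c,a) = [a^c/(c!(1−ρ))]·P₀ = [9.91938/(120·0.6835)]·0.205059
= 0.12093·0.205059 = 0.024798

Final: 0.024798


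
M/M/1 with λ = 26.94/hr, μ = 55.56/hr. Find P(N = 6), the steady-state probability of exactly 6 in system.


ρ = 26.94/55.56 = 0.4849
P_n = (1−ρ)·ρ^n = (1 − 0.4849)·0.4849^6 = 0.5151·0.012996 = 0.006695

Final: 0.006695


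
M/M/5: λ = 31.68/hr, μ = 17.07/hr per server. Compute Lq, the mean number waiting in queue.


a = λ/μ = 1.8559; ρ = a/5 = 0.3712
P₀ = 0.155533
Lq = P₀·a^c·ρ / (c!·(1−ρ)²) = 0.155533·22.01701·0.3712/(120·0.39542)
= 0.02679

Final: 0.02679


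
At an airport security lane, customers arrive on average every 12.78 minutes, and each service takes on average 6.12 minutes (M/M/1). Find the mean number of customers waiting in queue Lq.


λ = 60/12.78 = 4.6948 /hr
μ = 60/6.12 = 9.8039 /hr
ρ = λ/μ = 4.6948/9.8039 = 0.4789
Lq = ρ²/(1−ρ) = 0.2293/0.5211 = 0.4400

Final: 0.4400


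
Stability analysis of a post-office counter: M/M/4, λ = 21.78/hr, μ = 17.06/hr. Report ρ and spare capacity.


Total capacity cμ = 4·17.06 = 68.24/hr
ρ = λ/(cμ) = 21.78/68.24 = 0.3192
Stable ⇔ ρ < 1: YES
Spare capacity = cμ − λ = 68.24 − 21.78 = 46.46/hr

Final: ρ = 0.3192; stable; margin = 46.46/hr


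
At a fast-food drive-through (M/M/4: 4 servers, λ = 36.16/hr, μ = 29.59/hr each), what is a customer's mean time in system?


a = 1.2220; ρ = 0.3055; P₀ = 0.293541
Lq = P₀·a^c·ρ/(c!(1−ρ)²) = 0.01728
Wq = Lq/λ = 0.01728/36.16 = 0.0004778 hr
W = Wq + 1/μ = 0.0004778 + 0.03380 = 0.03427 hr

Final: 0.03427 hr


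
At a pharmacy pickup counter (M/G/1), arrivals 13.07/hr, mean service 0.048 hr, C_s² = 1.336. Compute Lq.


ρ = λ·E[S] = 13.07·0.048 = 0.6274
Lq = ρ²(1+C_s²)/(2(1−ρ)) = 0.3936·(1+1.336)/(2·0.3726)
= 0.3936·2.3360/0.7453 = 1.23364

Final: 1.23364


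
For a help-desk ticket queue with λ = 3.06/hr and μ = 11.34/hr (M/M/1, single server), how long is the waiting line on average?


ρ = 3.06/11.34 = 0.2698
Lq = ρ²/(1−ρ) = 0.07281/0.7302 = 0.09972

Final: 0.09972


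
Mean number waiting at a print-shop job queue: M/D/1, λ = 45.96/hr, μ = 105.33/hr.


ρ = 45.96/105.33 = 0.4363
M/D/1: Lq = ρ²/(2(1−ρ)) = 0.1904/(2·0.5637) = 0.16889

Final: 0.16889


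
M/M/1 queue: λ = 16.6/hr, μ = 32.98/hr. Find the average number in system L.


ρ = λ/μ = 16.6/32.98 = 0.5033
L = ρ/(1−ρ) = 0.5033/(1 − 0.5033) = 0.5033/0.4967 = 1.0134

Final: 1.0134


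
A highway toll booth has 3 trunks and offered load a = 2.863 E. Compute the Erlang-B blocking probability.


B(c,a) = (a^c/c!) / Σ_{k=0}^{c} a^k/k!
a^3/3! = 3.911225
Σ terms (k=0..3): 1.00000 + 2.86300 + 4.09838 + 3.91122 = 11.872609
B = 3.911225/11.872609 = 0.329433

Final: 0.329433


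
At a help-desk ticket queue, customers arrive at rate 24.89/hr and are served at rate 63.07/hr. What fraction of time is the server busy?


ρ = λ/μ = 24.89/63.07 = 0.3946

Final: 0.3946


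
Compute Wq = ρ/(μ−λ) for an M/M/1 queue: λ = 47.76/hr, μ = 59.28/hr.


ρ = 47.76/59.28 = 0.8057
Wq = ρ/(μ−λ) = 0.8057/(59.28 − 47.76) = 0.8057/11.52 = 0.06994 hr

Final: 0.06994 hr


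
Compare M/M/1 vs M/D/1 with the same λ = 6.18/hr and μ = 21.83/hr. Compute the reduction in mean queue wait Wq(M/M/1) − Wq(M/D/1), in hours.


ρ = 6.18/21.83 = 0.2831
Wq(M/M/1) = ρ/(μ−λ) = 0.2831/15.65 = 0.01809 hr
Wq(M/D/1) = ρ/(2(μ−λ)) = 0.009045 hr
Savings = 0.01809 − 0.009045 = 0.009045 hr

Final: 0.009045 hr


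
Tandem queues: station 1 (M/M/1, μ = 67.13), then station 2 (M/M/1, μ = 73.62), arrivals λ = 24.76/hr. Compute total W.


Each node sees arrival rate λ = 24.76/hr (tandem ⇒ throughput preserved).
W₁ = 1/(μ₁−λ) = 1/(67.13−24.76) = 0.02360 hr
W₂ = 1/(μ₂−λ) = 1/(73.62−24.76) = 0.02047 hr
W_total = W₁ + W₂ = 0.02360 + 0.02047 = 0.04407 hr

Final: 0.04407 hr


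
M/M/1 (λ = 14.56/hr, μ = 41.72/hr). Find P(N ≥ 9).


ρ = 14.56/41.72 = 0.3490
P(N ≥ n) = ρ^n = 0.3490^9 = 0.00007680

Final: 0.00007680


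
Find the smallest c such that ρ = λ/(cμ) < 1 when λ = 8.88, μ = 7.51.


Stability requires cμ > λ ⇔ c > λ/μ.
λ/μ = 8.88/7.51 = 1.1824
Minimum integer c = ⌊1.1824⌋ + 1 = 2
Check: 2·7.51 = 15.02 > 8.88, while 1·7.51 = 7.51 ≤ 8.88

Final: 2 servers


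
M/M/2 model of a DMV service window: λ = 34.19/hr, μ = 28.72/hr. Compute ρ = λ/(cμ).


ρ = λ/(cμ) = 34.19/(2·28.72) = 34.19/57.44 = 0.5952

Final: 0.5952


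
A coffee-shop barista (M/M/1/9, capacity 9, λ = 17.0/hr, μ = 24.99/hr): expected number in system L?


ρ = 17.0/24.99 = 0.6803
L = ρ[1 − (K+1)ρ^K + Kρ^(K+1)] / [(1−ρ)(1−ρ^(K+1))]
Numerator: 0.6803·(1 − 10·0.031199 + 9·0.021224) = 0.597975
Denominator: (0.3197)·(0.978776) = 0.312942
L = 0.597975/0.312942 = 1.9108

Final: 1.9108


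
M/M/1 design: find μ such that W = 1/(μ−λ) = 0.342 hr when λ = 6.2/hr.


W = 1/(μ−λ) ⇒ μ − λ = 1/W = 1/0.342 = 2.9240
μ = λ + 1/W = 6.2 + 2.9240 = 9.1240 per hr

Final: 9.1240 /hr


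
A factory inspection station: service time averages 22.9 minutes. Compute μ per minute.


μ = 1/(service time) in consistent units.
1 minute = 1 min, so μ = 1/22.9 = 0.04367 per minute

Final: 0.04367 /min


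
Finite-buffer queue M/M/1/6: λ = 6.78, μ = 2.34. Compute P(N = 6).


ρ = λ/μ = 6.78/2.34 = 2.8974
P_K = (1−ρ)ρ^K/(1−ρ^(K+1)) = (-1.8974·591.674727)/(1 − 1714.339592)
= -1122.664866/-1713.339592 = 0.655249

Final: 0.655249


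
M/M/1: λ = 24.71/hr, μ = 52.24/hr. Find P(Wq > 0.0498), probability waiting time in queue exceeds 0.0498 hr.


ρ = 24.71/52.24 = 0.4730
P(Wq > t) = ρ·e^{−(μ−λ)t} = 0.4730·e^{−1.3710}
= 0.4730·0.253855 = 0.120076

Final: 0.120076


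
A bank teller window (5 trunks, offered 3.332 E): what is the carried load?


B(5,3.332) = 0.139087 (Erlang-B)
Carried load = a(1 − B) = 3.332·(1 − 0.139087) = 3.332·0.860913 = 2.8686 E

Final: 2.8686 Erlangs


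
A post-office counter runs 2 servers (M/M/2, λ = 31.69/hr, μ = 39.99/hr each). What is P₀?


a = λ/μ = 31.69/39.99 = 0.7924; ρ = a/c = 0.3962
Σ_{k=0}^{1} a^k/k! (terms k=0..1) = 1.00000 + 0.79245 = 1.79245
Tail: a^2/(2!(1−ρ)) = 0.62797/(2·0.6038) = 0.52004
P₀ = 1/(1.79245 + 0.52004) = 1/2.31249 = 0.432435

Final: 0.432435


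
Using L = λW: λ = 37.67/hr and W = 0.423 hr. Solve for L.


L = λW = 37.67·0.423 = 15.9344

Final: 15.9344


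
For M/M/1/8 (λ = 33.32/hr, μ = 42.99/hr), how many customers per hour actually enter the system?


ρ = 0.7751; P_K = (1−ρ)ρ^8/(1−ρ^9) = 0.032581
λ_eff = λ(1 − P_K) = 33.32·(1 − 0.032581) = 33.32·0.967419 = 32.2344 /hr

Final: 32.2344 /hr


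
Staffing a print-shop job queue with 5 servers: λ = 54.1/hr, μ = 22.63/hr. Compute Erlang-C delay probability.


a = λ/μ = 2.3906; ρ = a/5 = 0.4781
P₀ = 0.089822 (from M/M/c formula)
C(c,a) = [a^c/(c!(1−ρ))]·P₀ = [78.08427/(120·0.5219)]·0.089822
= 1.24686·0.089822 = 0.111995

Final: 0.111995


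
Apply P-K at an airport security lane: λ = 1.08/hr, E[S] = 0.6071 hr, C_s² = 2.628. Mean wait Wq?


ρ = λ·E[S] = 1.08·0.6071 = 0.6557
E[S²] = E[S]²(1+C_s²) = 0.6071²·(1+2.628) = 1.337173
Wq = λ·E[S²]/(2(1−ρ)) = 1.08·1.337173/(2·0.3443) = 2.09703 hr

Final: 2.09703 hr


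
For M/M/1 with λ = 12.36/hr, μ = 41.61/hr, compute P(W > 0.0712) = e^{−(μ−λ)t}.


W ~ Exponential(μ−λ) for M/M/1.
μ − λ = 41.61 − 12.36 = 29.2500
P(W > t) = e^{−(μ−λ)t} = e^{−2.0826} = 0.124606

Final: 0.124606


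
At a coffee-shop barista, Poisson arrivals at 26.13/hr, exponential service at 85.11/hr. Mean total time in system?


W = 1/(μ−λ) = 1/(85.11 − 26.13) = 1/58.98 = 0.01695 hr

Final: 0.01695 hr


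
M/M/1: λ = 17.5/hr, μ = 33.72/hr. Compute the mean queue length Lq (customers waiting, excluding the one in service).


ρ = 17.5/33.72 = 0.5190
Lq = ρ²/(1−ρ) = 0.2693/0.4810 = 0.5599

Final: 0.5599


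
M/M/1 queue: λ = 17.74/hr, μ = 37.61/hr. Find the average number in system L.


ρ = λ/μ = 17.74/37.61 = 0.4717
L = ρ/(1−ρ) = 0.4717/(1 − 0.4717) = 0.4717/0.5283 = 0.8928

Final: 0.8928


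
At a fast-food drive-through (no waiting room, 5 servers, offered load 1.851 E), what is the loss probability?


B(c,a) = (a^c/c!) / Σ_{k=0}^{c} a^k/k!
a^5/5! = 0.181072
Σ terms (k=0..5): 1.00000 + 1.85100 + 1.71310 + 1.05698 + 0.48912 + 0.18107 = 6.291274
B = 0.181072/6.291274 = 0.028781

Final: 0.028781


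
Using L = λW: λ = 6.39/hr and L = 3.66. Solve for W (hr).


W = L/λ = 3.66/6.39 = 0.5728 hr

Final: 0.5728 hr


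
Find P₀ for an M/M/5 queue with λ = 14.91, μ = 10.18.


a = λ/μ = 14.91/10.18 = 1.4646; ρ = a/c = 0.2929
Σ_{k=0}^{4} a^k/k! (terms k=0..4) = 1.00000 + 1.46464 + 1.07258 + 0.52365 + 0.19174 = 4.25260
Tail: a^5/(5!(1−ρ)) = 6.73984/(120·0.7071) = 0.07943
P₀ = 1/(4.25260 + 0.07943) = 1/4.33203 = 0.230838

Final: 0.230838


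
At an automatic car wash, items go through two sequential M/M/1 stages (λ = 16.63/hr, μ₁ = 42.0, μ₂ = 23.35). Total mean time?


Each node sees arrival rate λ = 16.63/hr (tandem ⇒ throughput preserved).
W₁ = 1/(μ₁−λ) = 1/(42.0−16.63) = 0.03942 hr
W₂ = 1/(μ₂−λ) = 1/(23.35−16.63) = 0.14881 hr
W_total = W₁ + W₂ = 0.03942 + 0.14881 = 0.18823 hr

Final: 0.18823 hr


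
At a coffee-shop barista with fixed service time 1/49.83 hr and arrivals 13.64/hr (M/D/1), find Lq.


ρ = 13.64/49.83 = 0.2737
M/D/1: Lq = ρ²/(2(1−ρ)) = 0.07493/(2·0.7263) = 0.05158

Final: 0.05158


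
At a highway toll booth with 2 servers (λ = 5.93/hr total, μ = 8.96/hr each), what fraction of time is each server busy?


ρ = λ/(cμ) = 5.93/(2·8.96) = 5.93/17.92 = 0.3309

Final: 0.3309


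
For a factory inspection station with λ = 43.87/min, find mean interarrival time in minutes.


Mean interarrival time = 1/λ = 1/43.87 minute = 0.02279 minute
In minutes: 0.02279 × 1 = 0.02279 min

Final: 0.02279 min


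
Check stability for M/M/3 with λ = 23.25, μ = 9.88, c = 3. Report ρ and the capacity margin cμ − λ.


Total capacity cμ = 3·9.88 = 29.64/hr
ρ = λ/(cμ) = 23.25/29.64 = 0.7844
Stable ⇔ ρ < 1: YES
Spare capacity = cμ − λ = 29.64 − 23.25 = 6.39/hr

Final: ρ = 0.7844; stable; margin = 6.39/hr


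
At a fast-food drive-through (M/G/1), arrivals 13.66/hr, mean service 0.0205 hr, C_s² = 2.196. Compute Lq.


ρ = λ·E[S] = 13.66·0.0205 = 0.2800
Lq = ρ²(1+C_s²)/(2(1−ρ)) = 0.07842·(1+2.196)/(2·0.7200)
= 0.07842·3.1960/1.4399 = 0.17405

Final: 0.17405


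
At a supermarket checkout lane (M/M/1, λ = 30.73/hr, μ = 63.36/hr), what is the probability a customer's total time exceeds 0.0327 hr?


W ~ Exponential(μ−λ) for M/M/1.
μ − λ = 63.36 − 30.73 = 32.6300
P(W > t) = e^{−(μ−λ)t} = e^{−1.0670} = 0.344039

Final: 0.344039


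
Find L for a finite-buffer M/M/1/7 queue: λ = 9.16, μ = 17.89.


ρ = 9.16/17.89 = 0.5120
L = ρ[1 − (K+1)ρ^K + Kρ^(K+1)] / [(1−ρ)(1−ρ^(K+1))]
Numerator: 0.5120·(1 − 8·0.009226 + 7·0.004724) = 0.491159
Denominator: (0.4880)·(0.995276) = 0.485677
L = 0.491159/0.485677 = 1.0113

Final: 1.0113


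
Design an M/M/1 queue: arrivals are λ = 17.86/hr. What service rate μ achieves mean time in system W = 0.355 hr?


W = 1/(μ−λ) ⇒ μ − λ = 1/W = 1/0.355 = 2.8169
μ = λ + 1/W = 17.86 + 2.8169 = 20.6769 per hr

Final: 20.6769 /hr


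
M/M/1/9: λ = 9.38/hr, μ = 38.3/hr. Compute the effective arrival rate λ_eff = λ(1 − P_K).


ρ = 0.2449; P_K = (1−ρ)ρ^9/(1−ρ^10) = 0.000002394
λ_eff = λ(1 − P_K) = 9.38·(1 − 0.000002394) = 9.38·0.999998 = 9.3800 /hr

Final: 9.3800 /hr


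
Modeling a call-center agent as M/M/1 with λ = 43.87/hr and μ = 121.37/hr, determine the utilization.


ρ = λ/μ = 43.87/121.37 = 0.3615

Final: 0.3615


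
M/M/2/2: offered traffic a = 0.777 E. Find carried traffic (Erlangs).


B(2,0.777) = 0.145206 (Erlang-B)
Carried load = a(1 − B) = 0.777·(1 − 0.145206) = 0.777·0.854794 = 0.6642 E

Final: 0.6642 Erlangs


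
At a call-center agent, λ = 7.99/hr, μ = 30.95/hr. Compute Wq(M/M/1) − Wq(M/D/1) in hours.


ρ = 7.99/30.95 = 0.2582
Wq(M/M/1) = ρ/(μ−λ) = 0.2582/22.96 = 0.01124 hr
Wq(M/D/1) = ρ/(2(μ−λ)) = 0.005622 hr
Savings = 0.01124 − 0.005622 = 0.005622 hr

Final: 0.005622 hr


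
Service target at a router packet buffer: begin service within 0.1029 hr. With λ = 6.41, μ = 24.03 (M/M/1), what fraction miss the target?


ρ = 6.41/24.03 = 0.2667
P(Wq > t) = ρ·e^{−(μ−λ)t} = 0.2667·e^{−1.8131}
= 0.2667·0.163148 = 0.043520

Final: 0.043520


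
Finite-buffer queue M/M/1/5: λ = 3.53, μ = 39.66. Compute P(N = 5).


ρ = λ/μ = 3.53/39.66 = 0.08901
P_K = (1−ρ)ρ^K/(1−ρ^(K+1)) = (0.9110·0.000005586)/(1 − 0.0000004972)
= 0.000005089/1.000000 = 0.000005089

Final: 0.000005089


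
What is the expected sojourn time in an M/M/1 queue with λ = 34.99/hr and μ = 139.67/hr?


W = 1/(μ−λ) = 1/(139.67 − 34.99) = 1/104.68 = 0.009553 hr

Final: 0.009553 hr


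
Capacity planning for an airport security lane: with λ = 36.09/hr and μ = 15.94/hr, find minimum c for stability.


Stability requires cμ > λ ⇔ c > λ/μ.
λ/μ = 36.09/15.94 = 2.2641
Minimum integer c = ⌊2.2641⌋ + 1 = 3
Check: 3·15.94 = 47.82 > 36.09, while 2·15.94 = 31.88 ≤ 36.09

Final: 3 servers


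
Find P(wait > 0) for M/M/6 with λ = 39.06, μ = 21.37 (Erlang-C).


a = λ/μ = 1.8278; ρ = a/6 = 0.3046
P₀ = 0.160630 (from M/M/c formula)
C(c,a) = [a^c/(c!(1−ρ))]·P₀ = [37.28776/(720·0.6954)]·0.160630
= 0.07448·0.160630 = 0.011963

Final: 0.011963


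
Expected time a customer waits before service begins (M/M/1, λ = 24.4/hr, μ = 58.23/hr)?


ρ = 24.4/58.23 = 0.4190
Wq = ρ/(μ−λ) = 0.4190/(58.23 − 24.4) = 0.4190/33.83 = 0.01239 hr

Final: 0.01239 hr


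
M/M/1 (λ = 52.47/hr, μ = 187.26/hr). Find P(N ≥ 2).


ρ = 52.47/187.26 = 0.2802
P(N ≥ n) = ρ^n = 0.2802^2 = 0.078511

Final: 0.078511


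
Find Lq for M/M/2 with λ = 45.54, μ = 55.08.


a = λ/μ = 0.8268; ρ = a/2 = 0.4134
P₀ = 0.415029
Lq = P₀·a^c·ρ / (c!·(1−ρ)²) = 0.415029·0.68359·0.4134/(2·0.34410)
= 0.17042

Final: 0.17042


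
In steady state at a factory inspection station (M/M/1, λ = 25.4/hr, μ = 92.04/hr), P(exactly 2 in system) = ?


ρ = 25.4/92.04 = 0.2760
P_n = (1−ρ)·ρ^n = (1 − 0.2760)·0.2760^2 = 0.7240·0.076158 = 0.055141

Final: 0.055141


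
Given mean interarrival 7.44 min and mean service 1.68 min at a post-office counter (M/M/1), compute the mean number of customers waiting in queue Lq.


λ = 60/7.44 = 8.0645 /hr
μ = 60/1.68 = 35.7143 /hr
ρ = λ/μ = 8.0645/35.7143 = 0.2258
Lq = ρ²/(1−ρ) = 0.05099/0.7742 = 0.06586

Final: 0.06586


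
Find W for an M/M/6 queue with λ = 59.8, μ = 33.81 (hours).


a = 1.7687; ρ = 0.2948; P₀ = 0.170434
Lq = P₀·a^c·ρ/(c!(1−ρ)²) = 0.004296
Wq = Lq/λ = 0.004296/59.8 = 0.00007183 hr
W = Wq + 1/μ = 0.00007183 + 0.02958 = 0.02965 hr

Final: 0.02965 hr


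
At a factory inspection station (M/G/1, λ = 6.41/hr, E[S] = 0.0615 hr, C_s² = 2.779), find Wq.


ρ = λ·E[S] = 6.41·0.0615 = 0.3942
E[S²] = E[S]²(1+C_s²) = 0.0615²·(1+2.779) = 0.014293
Wq = λ·E[S²]/(2(1−ρ)) = 6.41·0.014293/(2·0.6058) = 0.07562 hr

Final: 0.07562 hr


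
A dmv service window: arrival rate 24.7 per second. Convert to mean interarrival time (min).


Mean interarrival time = 1/λ = 1/24.7 second = 0.04049 second
In minutes: 0.04049 × 0.0166667 = 0.0006748 min

Final: 0.0006748 min


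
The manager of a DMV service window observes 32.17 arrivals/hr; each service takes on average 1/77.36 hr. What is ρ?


ρ = λ/μ = 32.17/77.36 = 0.4158

Final: 0.4158


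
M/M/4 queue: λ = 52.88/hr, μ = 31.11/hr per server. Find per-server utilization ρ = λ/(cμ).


ρ = λ/(cμ) = 52.88/(4·31.11) = 52.88/124.44 = 0.4249

Final: 0.4249


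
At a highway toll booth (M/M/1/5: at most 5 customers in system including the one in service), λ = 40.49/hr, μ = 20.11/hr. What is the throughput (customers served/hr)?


ρ = 2.0134; P_K = (1−ρ)ρ^5/(1−ρ^6) = 0.511004
λ_eff = λ(1 − P_K) = 40.49·(1 − 0.511004) = 40.49·0.488996 = 19.7994 /hr

Final: 19.7994 /hr


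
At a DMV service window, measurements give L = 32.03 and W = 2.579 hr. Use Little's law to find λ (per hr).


λ = L/W = 32.03/2.579 = 12.4195 /hr

Final: 12.4195 /hr


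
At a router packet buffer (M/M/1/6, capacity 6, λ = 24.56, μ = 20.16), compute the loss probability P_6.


ρ = λ/μ = 24.56/20.16 = 1.2183
P_K = (1−ρ)ρ^K/(1−ρ^(K+1)) = (-0.2183·3.269091)/(1 − 3.982583)
= -0.713492/-2.982583 = 0.239220

Final: 0.239220


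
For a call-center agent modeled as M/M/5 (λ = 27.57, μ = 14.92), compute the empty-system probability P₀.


a = λ/μ = 27.57/14.92 = 1.8479; ρ = a/c = 0.3696
Σ_{k=0}^{4} a^k/k! (terms k=0..4) = 1.00000 + 1.84786 + 1.70728 + 1.05160 + 0.48580 = 6.09255
Tail: a^5/(5!(1−ρ)) = 21.54466/(120·0.6304) = 0.28479
P₀ = 1/(6.09255 + 0.28479) = 1/6.37734 = 0.156805

Final: 0.156805


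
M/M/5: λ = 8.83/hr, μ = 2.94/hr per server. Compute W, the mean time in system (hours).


a = 3.0034; ρ = 0.6007; P₀ = 0.046470
Lq = P₀·a^c·ρ/(c!(1−ρ)²) = 0.35650
Wq = Lq/λ = 0.35650/8.83 = 0.04037 hr
W = Wq + 1/μ = 0.04037 + 0.34014 = 0.38051 hr

Final: 0.38051 hr


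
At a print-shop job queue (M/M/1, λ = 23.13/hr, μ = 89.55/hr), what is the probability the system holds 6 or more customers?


ρ = 23.13/89.55 = 0.2583
P(N ≥ n) = ρ^n = 0.2583^6 = 0.0002969

Final: 0.0002969


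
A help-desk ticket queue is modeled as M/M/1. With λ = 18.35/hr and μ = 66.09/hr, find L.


ρ = λ/μ = 18.35/66.09 = 0.2777
L = ρ/(1−ρ) = 0.2777/(1 − 0.2777) = 0.2777/0.7223 = 0.3844

Final: 0.3844


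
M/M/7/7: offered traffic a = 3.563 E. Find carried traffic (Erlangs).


B(7,3.563) = 0.042245 (Erlang-B)
Carried load = a(1 − B) = 3.563·(1 − 0.042245) = 3.563·0.957755 = 3.4125 E

Final: 3.4125 Erlangs


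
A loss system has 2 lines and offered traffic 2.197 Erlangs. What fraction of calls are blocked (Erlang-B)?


B(c,a) = (a^c/c!) / Σ_{k=0}^{c} a^k/k!
a^2/2! = 2.413404
Σ terms (k=0..2): 1.00000 + 2.19700 + 2.41340 = 5.610404
B = 2.413404/5.610404 = 0.430166

Final: 0.430166


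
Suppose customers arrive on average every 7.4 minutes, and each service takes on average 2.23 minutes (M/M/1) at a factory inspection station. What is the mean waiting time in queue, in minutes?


λ = 60/7.4 = 8.1081 /hr
μ = 60/2.23 = 26.9058 /hr
ρ = λ/μ = 8.1081/26.9058 = 0.3014
Wq = ρ/(μ−λ) = 0.3014/(26.9058−8.1081) = 0.01603 hr
In minutes: 0.01603·60 = 0.9619 min

Final: 0.9619 min


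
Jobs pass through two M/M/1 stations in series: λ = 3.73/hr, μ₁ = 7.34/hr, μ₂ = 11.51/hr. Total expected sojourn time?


Each node sees arrival rate λ = 3.73/hr (tandem ⇒ throughput preserved).
W₁ = 1/(μ₁−λ) = 1/(7.34−3.73) = 0.27701 hr
W₂ = 1/(μ₂−λ) = 1/(11.51−3.73) = 0.12853 hr
W_total = W₁ + W₂ = 0.27701 + 0.12853 = 0.40554 hr

Final: 0.40554 hr


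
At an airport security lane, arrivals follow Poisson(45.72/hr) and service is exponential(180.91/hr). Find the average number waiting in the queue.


ρ = 45.72/180.91 = 0.2527
Lq = ρ²/(1−ρ) = 0.06387/0.7473 = 0.08547

Final: 0.08547


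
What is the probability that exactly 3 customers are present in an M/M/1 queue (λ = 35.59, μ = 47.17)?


ρ = 35.59/47.17 = 0.7545
P_n = (1−ρ)·ρ^n = (1 − 0.7545)·0.7545^3 = 0.2455·0.429523 = 0.105446

Final: 0.105446


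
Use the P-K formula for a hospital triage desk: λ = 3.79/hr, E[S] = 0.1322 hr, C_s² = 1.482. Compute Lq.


ρ = λ·E[S] = 3.79·0.1322 = 0.5010
Lq = ρ²(1+C_s²)/(2(1−ρ)) = 0.2510·(1+1.482)/(2·0.4990)
= 0.2510·2.4820/0.9979 = 0.62438

Final: 0.62438


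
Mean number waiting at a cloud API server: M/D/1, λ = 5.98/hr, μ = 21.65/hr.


ρ = 5.98/21.65 = 0.2762
M/D/1: Lq = ρ²/(2(1−ρ)) = 0.07629/(2·0.7238) = 0.05270

Final: 0.05270


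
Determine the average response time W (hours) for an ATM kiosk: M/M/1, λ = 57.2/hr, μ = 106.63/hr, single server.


W = 1/(μ−λ) = 1/(106.63 − 57.2) = 1/49.43 = 0.02023 hr

Final: 0.02023 hr


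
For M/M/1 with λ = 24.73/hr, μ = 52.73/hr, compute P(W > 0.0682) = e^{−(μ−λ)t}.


W ~ Exponential(μ−λ) for M/M/1.
μ − λ = 52.73 − 24.73 = 28.0000
P(W > t) = e^{−(μ−λ)t} = e^{−1.9096} = 0.148140

Final: 0.148140


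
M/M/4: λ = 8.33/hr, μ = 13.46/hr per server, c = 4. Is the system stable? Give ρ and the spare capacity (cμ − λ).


Total capacity cμ = 4·13.46 = 53.84/hr
ρ = λ/(cμ) = 8.33/53.84 = 0.1547
Stable ⇔ ρ < 1: YES
Spare capacity = cμ − λ = 53.84 − 8.33 = 45.51/hr

Final: ρ = 0.1547; stable; margin = 45.51/hr


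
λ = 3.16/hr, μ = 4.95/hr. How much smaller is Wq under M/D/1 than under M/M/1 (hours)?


ρ = 3.16/4.95 = 0.6384
Wq(M/M/1) = ρ/(μ−λ) = 0.6384/1.79 = 0.35664 hr
Wq(M/D/1) = ρ/(2(μ−λ)) = 0.17832 hr
Savings = 0.35664 − 0.17832 = 0.17832 hr

Final: 0.17832 hr


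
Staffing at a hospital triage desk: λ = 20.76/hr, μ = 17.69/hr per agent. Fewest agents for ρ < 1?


Stability requires cμ > λ ⇔ c > λ/μ.
λ/μ = 20.76/17.69 = 1.1735
Minimum integer c = ⌊1.1735⌋ + 1 = 2
Check: 2·17.69 = 35.38 > 20.76, while 1·17.69 = 17.69 ≤ 20.76

Final: 2 servers


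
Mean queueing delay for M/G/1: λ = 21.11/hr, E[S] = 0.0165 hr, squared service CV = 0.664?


ρ = λ·E[S] = 21.11·0.0165 = 0.3483
E[S²] = E[S]²(1+C_s²) = 0.0165²·(1+0.664) = 0.0004530
Wq = λ·E[S²]/(2(1−ρ)) = 21.11·0.0004530/(2·0.6517) = 0.007337 hr

Final: 0.007337 hr


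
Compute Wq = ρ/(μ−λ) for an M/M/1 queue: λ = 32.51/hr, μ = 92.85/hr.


ρ = 32.51/92.85 = 0.3501
Wq = ρ/(μ−λ) = 0.3501/(92.85 − 32.51) = 0.3501/60.34 = 0.005803 hr

Final: 0.005803 hr


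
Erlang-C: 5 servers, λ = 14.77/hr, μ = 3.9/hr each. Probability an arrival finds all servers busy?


a = λ/μ = 3.7872; ρ = a/5 = 0.7574
P₀ = 0.017747 (from M/M/c formula)
C(c,a) = [a^c/(c!(1−ρ))]·P₀ = [779.07531/(120·0.2426)]·0.017747
= 26.76527·0.017747 = 0.474997

Final: 0.474997


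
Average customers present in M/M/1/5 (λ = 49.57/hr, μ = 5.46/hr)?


ρ = 49.57/5.46 = 9.0788
L = ρ[1 − (K+1)ρ^K + Kρ^(K+1)] / [(1−ρ)(1−ρ^(K+1))]
Numerator: 9.0788·(1 − 6·61678.155989 + 5·559960.841097) = 22058979.282339
Denominator: (-8.0788)·(-559959.841097) = 4523778.130182
L = 22058979.282339/4523778.130182 = 4.8762

Final: 4.8762


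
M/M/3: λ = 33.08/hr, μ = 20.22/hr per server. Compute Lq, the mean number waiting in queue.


a = λ/μ = 1.6360; ρ = a/3 = 0.5453
P₀ = 0.179231
Lq = P₀·a^c·ρ / (c!·(1−ρ)²) = 0.179231·4.37878·0.5453/(6·0.20672)
= 0.34506

Final: 0.34506


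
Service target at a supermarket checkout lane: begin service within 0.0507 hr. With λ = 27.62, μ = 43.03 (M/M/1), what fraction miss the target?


ρ = 27.62/43.03 = 0.6419
P(Wq > t) = ρ·e^{−(μ−λ)t} = 0.6419·e^{−0.7813}
= 0.6419·0.457816 = 0.293862

Final: 0.293862


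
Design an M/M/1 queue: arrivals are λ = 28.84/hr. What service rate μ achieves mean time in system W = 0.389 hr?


W = 1/(μ−λ) ⇒ μ − λ = 1/W = 1/0.389 = 2.5707
μ = λ + 1/W = 28.84 + 2.5707 = 31.4107 per hr

Final: 31.4107 /hr


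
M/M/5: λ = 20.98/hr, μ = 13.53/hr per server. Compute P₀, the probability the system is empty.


a = λ/μ = 20.98/13.53 = 1.5506; ρ = a/c = 0.3101
Σ_{k=0}^{4} a^k/k! (terms k=0..4) = 1.00000 + 1.55063 + 1.20222 + 0.62140 + 0.24089 = 4.61514
Tail: a^5/(5!(1−ρ)) = 8.96476/(120·0.6899) = 0.10829
P₀ = 1/(4.61514 + 0.10829) = 1/4.72343 = 0.211710

Final: 0.211710


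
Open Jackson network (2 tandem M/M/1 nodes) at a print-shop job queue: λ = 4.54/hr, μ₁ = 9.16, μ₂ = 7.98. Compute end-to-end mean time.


Each node sees arrival rate λ = 4.54/hr (tandem ⇒ throughput preserved).
W₁ = 1/(μ₁−λ) = 1/(9.16−4.54) = 0.21645 hr
W₂ = 1/(μ₂−λ) = 1/(7.98−4.54) = 0.29070 hr
W_total = W₁ + W₂ = 0.21645 + 0.29070 = 0.50715 hr

Final: 0.50715 hr


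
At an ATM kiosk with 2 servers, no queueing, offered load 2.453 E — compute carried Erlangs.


B(2,2.453) = 0.465613 (Erlang-B)
Carried load = a(1 − B) = 2.453·(1 − 0.465613) = 2.453·0.534387 = 1.3109 E

Final: 1.3109 Erlangs


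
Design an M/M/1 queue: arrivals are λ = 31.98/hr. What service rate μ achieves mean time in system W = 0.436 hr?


W = 1/(μ−λ) ⇒ μ − λ = 1/W = 1/0.436 = 2.2936
μ = λ + 1/W = 31.98 + 2.2936 = 34.2736 per hr

Final: 34.2736 /hr


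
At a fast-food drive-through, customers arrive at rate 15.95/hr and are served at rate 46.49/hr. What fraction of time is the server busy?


ρ = λ/μ = 15.95/46.49 = 0.3431

Final: 0.3431


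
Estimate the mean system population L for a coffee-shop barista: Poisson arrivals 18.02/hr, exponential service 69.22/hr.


ρ = λ/μ = 18.02/69.22 = 0.2603
L = ρ/(1−ρ) = 0.2603/(1 − 0.2603) = 0.2603/0.7397 = 0.3520

Final: 0.3520


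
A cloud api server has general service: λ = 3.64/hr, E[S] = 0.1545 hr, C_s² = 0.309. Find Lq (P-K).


ρ = λ·E[S] = 3.64·0.1545 = 0.5624
Lq = ρ²(1+C_s²)/(2(1−ρ)) = 0.3163·(1+0.309)/(2·0.4376)
= 0.3163·1.3090/0.8752 = 0.47301

Final: 0.47301


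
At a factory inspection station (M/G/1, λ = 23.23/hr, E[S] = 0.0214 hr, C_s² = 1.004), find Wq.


ρ = λ·E[S] = 23.23·0.0214 = 0.4971
E[S²] = E[S]²(1+C_s²) = 0.0214²·(1+1.004) = 0.0009178
Wq = λ·E[S²]/(2(1−ρ)) = 23.23·0.0009178/(2·0.5029) = 0.02120 hr

Final: 0.02120 hr


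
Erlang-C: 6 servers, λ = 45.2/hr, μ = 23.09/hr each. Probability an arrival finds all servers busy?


a = λ/μ = 1.9576; ρ = a/6 = 0.3263
P₀ = 0.141020 (from M/M/c formula)
C(c,a) = [a^c/(c!(1−ρ))]·P₀ = [56.27131/(720·0.6737)]·0.141020
= 0.11600·0.141020 = 0.016358

Final: 0.016358


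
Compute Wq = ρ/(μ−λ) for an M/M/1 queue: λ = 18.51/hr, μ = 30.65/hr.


ρ = 18.51/30.65 = 0.6039
Wq = ρ/(μ−λ) = 0.6039/(30.65 − 18.51) = 0.6039/12.14 = 0.04975 hr

Final: 0.04975 hr


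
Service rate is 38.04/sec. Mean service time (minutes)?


Mean service time = 1/μ = 1/38.04 second = 0.02629 second
In minutes: 0.02629 × 0.0166667 = 0.0004381 min

Final: 0.0004381 min


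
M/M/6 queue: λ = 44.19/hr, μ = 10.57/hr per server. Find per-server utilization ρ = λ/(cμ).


ρ = λ/(cμ) = 44.19/(6·10.57) = 44.19/63.42 = 0.6968

Final: 0.6968


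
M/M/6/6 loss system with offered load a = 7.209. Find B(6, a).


B(c,a) = (a^c/c!) / Σ_{k=0}^{c} a^k/k!
a^6/6! = 194.947494
Σ terms (k=0..6): 1.00000 + 7.20900 + 25.98484 + 62.44157 + 112.53532 + 162.25343 + 194.94749 = 566.371657
B = 194.947494/566.371657 = 0.344204

Final: 0.344204


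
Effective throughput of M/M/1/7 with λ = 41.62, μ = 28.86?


ρ = 1.4421; P_K = (1−ρ)ρ^7/(1−ρ^8) = 0.323896
λ_eff = λ(1 − P_K) = 41.62·(1 − 0.323896) = 41.62·0.676104 = 28.1395 /hr

Final: 28.1395 /hr


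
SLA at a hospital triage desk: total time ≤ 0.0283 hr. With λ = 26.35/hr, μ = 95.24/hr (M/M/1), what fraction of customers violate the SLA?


W ~ Exponential(μ−λ) for M/M/1.
μ − λ = 95.24 − 26.35 = 68.8900
P(W > t) = e^{−(μ−λ)t} = e^{−1.9496} = 0.142333

Final: 0.142333


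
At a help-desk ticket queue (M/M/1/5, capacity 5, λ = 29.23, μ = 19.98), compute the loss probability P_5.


ρ = λ/μ = 29.23/19.98 = 1.4630
P_K = (1−ρ)ρ^K/(1−ρ^(K+1)) = (-0.4630·6.701417)/(1 − 9.803925)
= -3.102508/-8.803925 = 0.352401

Final: 0.352401


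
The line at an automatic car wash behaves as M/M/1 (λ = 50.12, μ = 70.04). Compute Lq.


ρ = 50.12/70.04 = 0.7156
Lq = ρ²/(1−ρ) = 0.5121/0.2844 = 1.8005

Final: 1.8005


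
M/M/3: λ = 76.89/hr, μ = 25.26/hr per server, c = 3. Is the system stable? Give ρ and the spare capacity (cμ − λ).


Total capacity cμ = 3·25.26 = 75.78/hr
ρ = λ/(cμ) = 76.89/75.78 = 1.0146
Stable ⇔ ρ < 1: NO
Spare capacity = cμ − λ = 75.78 − 76.89 = -1.11/hr

Final: ρ = 1.0146; unstable; margin = -1.11/hr


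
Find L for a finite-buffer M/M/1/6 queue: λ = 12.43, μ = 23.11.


ρ = 12.43/23.11 = 0.5379
L = ρ[1 − (K+1)ρ^K + Kρ^(K+1)] / [(1−ρ)(1−ρ^(K+1))]
Numerator: 0.5379·(1 − 7·0.024212 + 6·0.013023) = 0.488730
Denominator: (0.4621)·(0.986977) = 0.456119
L = 0.488730/0.456119 = 1.0715

Final: 1.0715


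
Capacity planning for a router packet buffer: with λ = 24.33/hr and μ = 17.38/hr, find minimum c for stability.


Stability requires cμ > λ ⇔ c > λ/μ.
λ/μ = 24.33/17.38 = 1.3999
Minimum integer c = ⌊1.3999⌋ + 1 = 2
Check: 2·17.38 = 34.76 > 24.33, while 1·17.38 = 17.38 ≤ 24.33

Final: 2 servers


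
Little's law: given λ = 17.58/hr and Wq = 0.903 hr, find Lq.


Lq = λWq = 17.58·0.903 = 15.8747

Final: 15.8747


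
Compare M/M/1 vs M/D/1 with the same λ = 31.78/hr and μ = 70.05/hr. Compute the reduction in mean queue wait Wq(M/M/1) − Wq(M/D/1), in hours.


ρ = 31.78/70.05 = 0.4537
Wq(M/M/1) = ρ/(μ−λ) = 0.4537/38.27 = 0.01185 hr
Wq(M/D/1) = ρ/(2(μ−λ)) = 0.005927 hr
Savings = 0.01185 − 0.005927 = 0.005927 hr

Final: 0.005927 hr


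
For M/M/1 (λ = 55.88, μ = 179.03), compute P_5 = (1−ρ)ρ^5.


ρ = 55.88/179.03 = 0.3121
P_n = (1−ρ)·ρ^n = (1 − 0.3121)·0.3121^5 = 0.6879·0.002962 = 0.002038

Final: 0.002038


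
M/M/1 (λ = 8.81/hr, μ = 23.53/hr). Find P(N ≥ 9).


ρ = 8.81/23.53 = 0.3744
P(N ≥ n) = ρ^n = 0.3744^9 = 0.0001446

Final: 0.0001446


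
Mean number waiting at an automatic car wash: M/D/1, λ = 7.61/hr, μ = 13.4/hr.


ρ = 7.61/13.4 = 0.5679
M/D/1: Lq = ρ²/(2(1−ρ)) = 0.3225/(2·0.4321) = 0.37321

Final: 0.37321


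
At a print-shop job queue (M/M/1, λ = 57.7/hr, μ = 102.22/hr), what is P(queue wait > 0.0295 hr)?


ρ = 57.7/102.22 = 0.5645
P(Wq > t) = ρ·e^{−(μ−λ)t} = 0.5645·e^{−1.3133}
= 0.5645·0.268920 = 0.151797

Final: 0.151797


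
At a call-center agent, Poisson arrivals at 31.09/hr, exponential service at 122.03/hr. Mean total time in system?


W = 1/(μ−λ) = 1/(122.03 − 31.09) = 1/90.94 = 0.01100 hr

Final: 0.01100 hr


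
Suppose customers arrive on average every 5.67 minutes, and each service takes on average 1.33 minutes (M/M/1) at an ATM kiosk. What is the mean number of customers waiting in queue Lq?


λ = 60/5.67 = 10.5820 /hr
μ = 60/1.33 = 45.1128 /hr
ρ = λ/μ = 10.5820/45.1128 = 0.2346
Lq = ρ²/(1−ρ) = 0.05502/0.7654 = 0.07188

Final: 0.07188


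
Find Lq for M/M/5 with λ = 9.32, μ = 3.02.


a = λ/μ = 3.0861; ρ = a/5 = 0.6172
P₀ = 0.042337
Lq = P₀·a^c·ρ / (c!·(1−ρ)²) = 0.042337·279.92704·0.6172/(120·0.14652)
= 0.41602

Final: 0.41602


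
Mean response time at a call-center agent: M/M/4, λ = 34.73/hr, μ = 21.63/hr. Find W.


a = 1.6056; ρ = 0.4014; P₀ = 0.198128
Lq = P₀·a^c·ρ/(c!(1−ρ)²) = 0.06147
Wq = Lq/λ = 0.06147/34.73 = 0.001770 hr
W = Wq + 1/μ = 0.001770 + 0.04623 = 0.04800 hr

Final: 0.04800 hr


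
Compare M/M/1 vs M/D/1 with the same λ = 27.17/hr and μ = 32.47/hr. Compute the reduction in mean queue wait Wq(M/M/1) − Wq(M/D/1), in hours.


ρ = 27.17/32.47 = 0.8368
Wq(M/M/1) = ρ/(μ−λ) = 0.8368/5.30 = 0.15788 hr
Wq(M/D/1) = ρ/(2(μ−λ)) = 0.07894 hr
Savings = 0.15788 − 0.07894 = 0.07894 hr

Final: 0.07894 hr


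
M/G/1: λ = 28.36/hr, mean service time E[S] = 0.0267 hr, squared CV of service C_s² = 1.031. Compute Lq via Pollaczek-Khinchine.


ρ = λ·E[S] = 28.36·0.0267 = 0.7572
Lq = ρ²(1+C_s²)/(2(1−ρ)) = 0.5734·(1+1.031)/(2·0.2428)
= 0.5734·2.0310/0.4856 = 2.39821

Final: 2.39821
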